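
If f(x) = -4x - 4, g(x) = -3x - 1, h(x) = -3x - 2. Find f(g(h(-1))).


h(-1) = 1
g(1) = -4
f(-4) = 12

12


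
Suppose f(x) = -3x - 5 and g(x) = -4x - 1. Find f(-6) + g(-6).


36


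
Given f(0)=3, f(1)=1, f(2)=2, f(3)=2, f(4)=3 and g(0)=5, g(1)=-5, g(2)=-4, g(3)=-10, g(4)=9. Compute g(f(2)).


f(2) = 2
g(2) = -4

-4


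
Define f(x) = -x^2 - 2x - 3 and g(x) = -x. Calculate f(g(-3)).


-18


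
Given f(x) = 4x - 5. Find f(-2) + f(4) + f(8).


f(-2) = -13
f(4) = 11
f(8) = 27
Sum = 25

25


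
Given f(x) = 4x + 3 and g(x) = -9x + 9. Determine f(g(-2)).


g(-2) = 27
f(27) = 111

111


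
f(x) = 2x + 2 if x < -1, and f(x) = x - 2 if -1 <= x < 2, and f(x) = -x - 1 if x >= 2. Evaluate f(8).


8 satisfies x >= 2
f(8) = -9

-9


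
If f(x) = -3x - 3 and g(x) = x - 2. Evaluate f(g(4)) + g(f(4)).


f(g(4)) = -9
g(f(4)) = -17
Sum = -26

-26


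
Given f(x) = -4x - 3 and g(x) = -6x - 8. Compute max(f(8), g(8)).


f(8) = -35
g(8) = -56
max = -35

-35


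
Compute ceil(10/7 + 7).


10/7 = 1.4286
1.4286 + 7 = 8.4286
ceil(8.4286) = 9

9


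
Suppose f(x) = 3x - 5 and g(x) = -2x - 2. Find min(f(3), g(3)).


-8


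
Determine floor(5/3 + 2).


5/3 = 1.6667
1.6667 + 2 = 3.6667
floor(3.6667) = 3

3


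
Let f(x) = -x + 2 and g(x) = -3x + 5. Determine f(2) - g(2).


f(2) = 0
g(2) = -1
Difference = 1

1


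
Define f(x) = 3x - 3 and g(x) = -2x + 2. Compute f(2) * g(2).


f(2) = 3
g(2) = -2
Product = -6

-6


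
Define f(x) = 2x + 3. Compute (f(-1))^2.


f(-1) = 1
(1)^2 = 1

1


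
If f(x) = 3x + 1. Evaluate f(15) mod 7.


4


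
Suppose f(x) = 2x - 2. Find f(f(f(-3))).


f(-3) = -8
f(-8) = -18
f(-18) = -38

-38


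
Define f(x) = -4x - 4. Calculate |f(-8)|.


28


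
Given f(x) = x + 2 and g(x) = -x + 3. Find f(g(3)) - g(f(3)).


f(g(3)) = 2
g(f(3)) = -2
Difference = 4

4


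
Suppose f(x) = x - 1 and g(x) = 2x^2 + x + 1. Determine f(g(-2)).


g(-2) = 7
f(7) = 6

6


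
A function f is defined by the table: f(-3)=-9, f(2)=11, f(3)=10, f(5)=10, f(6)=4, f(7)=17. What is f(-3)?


Reading from the table at x = -3

-9


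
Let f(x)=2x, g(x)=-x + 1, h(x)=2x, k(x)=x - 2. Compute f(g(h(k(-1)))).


k(-1) = -3
h(-3) = -6
g(-6) = 7
f(7) = 14

14


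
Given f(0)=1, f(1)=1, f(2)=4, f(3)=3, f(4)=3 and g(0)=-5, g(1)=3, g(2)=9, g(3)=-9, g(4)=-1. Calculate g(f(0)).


3


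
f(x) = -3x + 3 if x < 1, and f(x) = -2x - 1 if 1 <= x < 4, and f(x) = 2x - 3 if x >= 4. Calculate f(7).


7 satisfies x >= 4
f(7) = 11

11


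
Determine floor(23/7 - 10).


23/7 = 3.2857
3.2857 - 10 = -6.7143
floor(-6.7143) = -7

-7


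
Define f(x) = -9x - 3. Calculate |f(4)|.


39


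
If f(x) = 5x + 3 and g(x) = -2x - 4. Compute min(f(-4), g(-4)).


f(-4) = -17
g(-4) = 4
min = -17

-17


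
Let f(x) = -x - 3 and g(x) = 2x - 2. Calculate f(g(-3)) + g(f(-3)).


f(g(-3)) = 5
g(f(-3)) = -2
Sum = 3

3


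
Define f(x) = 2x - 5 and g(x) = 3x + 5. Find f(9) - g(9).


f(9) = 13
g(9) = 32
Difference = -19

-19


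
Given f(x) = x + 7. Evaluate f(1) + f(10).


25


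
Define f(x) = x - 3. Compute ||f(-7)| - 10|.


f(-7) = -10
|-10| = 10
|10 - 10| = 0

0


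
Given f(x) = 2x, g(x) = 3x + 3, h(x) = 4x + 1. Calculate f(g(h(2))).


h(2) = 9
g(9) = 30
f(30) = 60

60


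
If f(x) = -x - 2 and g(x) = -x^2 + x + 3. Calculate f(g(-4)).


g(-4) = -17
f(-17) = 15

15


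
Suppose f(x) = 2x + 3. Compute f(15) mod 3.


f(15) = 33
33 mod 3 = 0

0


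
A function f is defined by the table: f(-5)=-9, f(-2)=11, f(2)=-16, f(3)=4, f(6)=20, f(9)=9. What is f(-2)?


Reading from the table at x = -2

11


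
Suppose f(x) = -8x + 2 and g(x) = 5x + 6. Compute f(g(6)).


g(6) = 36
f(36) = -286

-286


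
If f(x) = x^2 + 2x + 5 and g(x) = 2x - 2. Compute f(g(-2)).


g(-2) = -6
f(-6) = 1*(-6)^2 + 2*(-6) + 5 = 29

29


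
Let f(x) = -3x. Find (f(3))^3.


f(3) = -9
(-9)^3 = -729

-729


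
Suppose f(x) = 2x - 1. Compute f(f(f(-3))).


f(-3) = -7
f(-7) = -15
f(-15) = -31

-31


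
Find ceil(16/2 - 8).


16/2 = 8
8 - 8 = 0
ceil(0) = 0

0


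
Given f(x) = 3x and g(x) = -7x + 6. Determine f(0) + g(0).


f(0) = 0
g(0) = 6
Sum = 6

6


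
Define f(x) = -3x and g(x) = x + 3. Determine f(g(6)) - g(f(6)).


f(g(6)) = -27
g(f(6)) = -15
Difference = -12

-12


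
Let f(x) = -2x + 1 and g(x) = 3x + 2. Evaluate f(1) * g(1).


-5


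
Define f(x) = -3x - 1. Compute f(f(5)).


f(5) = -16
f(-16) = 47

47


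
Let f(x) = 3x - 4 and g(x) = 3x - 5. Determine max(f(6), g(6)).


f(6) = 14
g(6) = 13
max = 14

14


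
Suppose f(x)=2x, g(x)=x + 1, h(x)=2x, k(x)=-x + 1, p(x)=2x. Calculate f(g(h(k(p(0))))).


p(0) = 0
k(0) = 1
h(1) = 2
g(2) = 3
f(3) = 6

6


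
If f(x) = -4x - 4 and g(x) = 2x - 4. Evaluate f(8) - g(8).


f(8) = -36
g(8) = 12
Difference = -48

-48


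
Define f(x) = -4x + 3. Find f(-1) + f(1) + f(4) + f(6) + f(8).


-57


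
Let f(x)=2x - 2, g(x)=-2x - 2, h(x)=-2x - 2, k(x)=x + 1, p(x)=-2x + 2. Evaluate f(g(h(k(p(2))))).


-6


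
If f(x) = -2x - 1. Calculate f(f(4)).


f(4) = -9
f(-9) = 17

17


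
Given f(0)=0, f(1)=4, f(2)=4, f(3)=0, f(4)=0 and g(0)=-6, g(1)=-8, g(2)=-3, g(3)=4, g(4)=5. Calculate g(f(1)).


5


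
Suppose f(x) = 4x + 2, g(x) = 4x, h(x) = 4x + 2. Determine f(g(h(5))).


h(5) = 22
g(22) = 88
f(88) = 354

354


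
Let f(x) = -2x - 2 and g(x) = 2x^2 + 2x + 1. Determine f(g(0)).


g(0) = 1
f(1) = -4

-4


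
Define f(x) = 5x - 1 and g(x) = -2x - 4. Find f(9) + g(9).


f(9) = 44
g(9) = -22
Sum = 22

22


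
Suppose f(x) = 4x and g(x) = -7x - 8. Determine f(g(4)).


g(4) = -36
f(-36) = -144

-144


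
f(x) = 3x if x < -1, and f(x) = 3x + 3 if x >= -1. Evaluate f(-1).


-1 satisfies x >= -1
f(-1) = 0

0


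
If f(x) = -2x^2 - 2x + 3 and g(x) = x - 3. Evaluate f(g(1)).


g(1) = -2
f(-2) = (-2)*(-2)^2 - 2*(-2) + 3 = -1

-1


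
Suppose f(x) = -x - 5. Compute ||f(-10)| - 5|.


f(-10) = 5
|5| = 5
|5 - 5| = 0

0


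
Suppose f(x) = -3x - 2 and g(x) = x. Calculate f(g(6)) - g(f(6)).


f(g(6)) = -20
g(f(6)) = -20
Difference = 0

0


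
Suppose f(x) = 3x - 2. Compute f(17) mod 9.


f(17) = 49
49 mod 9 = 4

4


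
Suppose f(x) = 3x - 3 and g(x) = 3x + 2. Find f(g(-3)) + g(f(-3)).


-58


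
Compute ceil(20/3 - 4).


3


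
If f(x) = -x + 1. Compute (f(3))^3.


-8


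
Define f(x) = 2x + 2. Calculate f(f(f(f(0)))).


f(0) = 2
f(2) = 6
f(6) = 14
f(14) = 30

30


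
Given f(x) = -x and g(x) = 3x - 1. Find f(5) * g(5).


f(5) = -5
g(5) = 14
Product = -70

-70


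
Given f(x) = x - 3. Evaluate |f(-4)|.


7


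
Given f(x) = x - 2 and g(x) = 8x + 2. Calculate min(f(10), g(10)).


f(10) = 8
g(10) = 82
min = 8

8


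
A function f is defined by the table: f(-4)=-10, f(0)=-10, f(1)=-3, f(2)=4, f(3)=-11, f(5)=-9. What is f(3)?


-11


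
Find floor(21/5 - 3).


21/5 = 4.2
4.2 - 3 = 1.2
floor(1.2) = 1

1


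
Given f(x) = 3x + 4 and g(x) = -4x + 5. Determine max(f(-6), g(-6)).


f(-6) = -14
g(-6) = 29
max = 29

29


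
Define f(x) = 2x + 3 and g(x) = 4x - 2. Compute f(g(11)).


g(11) = 42
f(42) = 87

87


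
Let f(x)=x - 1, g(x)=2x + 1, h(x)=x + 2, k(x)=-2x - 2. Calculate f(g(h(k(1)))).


-4


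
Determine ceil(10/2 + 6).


10/2 = 5
5 + 6 = 11
ceil(11) = 11

11


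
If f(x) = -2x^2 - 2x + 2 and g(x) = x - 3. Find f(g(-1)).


-22


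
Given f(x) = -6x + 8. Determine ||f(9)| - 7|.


f(9) = -46
|-46| = 46
|46 - 7| = 39

39


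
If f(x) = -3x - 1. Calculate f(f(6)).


f(6) = -19
f(-19) = 56

56


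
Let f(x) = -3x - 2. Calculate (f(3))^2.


f(3) = -11
(-11)^2 = 121

121


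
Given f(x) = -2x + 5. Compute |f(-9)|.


f(-9) = 23
|23| = 23

23


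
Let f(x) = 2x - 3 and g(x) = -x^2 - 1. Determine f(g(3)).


g(3) = -10
f(-10) = -23

-23


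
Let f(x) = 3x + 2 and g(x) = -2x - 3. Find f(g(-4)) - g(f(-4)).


f(g(-4)) = 17
g(f(-4)) = 17
Difference = 0

0


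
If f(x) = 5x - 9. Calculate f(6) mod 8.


5


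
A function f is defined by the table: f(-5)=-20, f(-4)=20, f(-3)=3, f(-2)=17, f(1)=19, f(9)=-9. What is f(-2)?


Reading from the table at x = -2

17


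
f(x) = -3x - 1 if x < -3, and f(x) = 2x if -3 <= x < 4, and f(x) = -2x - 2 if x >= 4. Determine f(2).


2 satisfies -3 <= x < 4
f(2) = 4

4


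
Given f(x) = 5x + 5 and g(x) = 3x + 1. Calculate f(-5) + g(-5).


f(-5) = -20
g(-5) = -14
Sum = -34

-34


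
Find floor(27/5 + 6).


27/5 = 5.4
5.4 + 6 = 11.4
floor(11.4) = 11

11


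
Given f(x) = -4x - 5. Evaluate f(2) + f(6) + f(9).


f(2) = -13
f(6) = -29
f(9) = -41
Sum = -83

-83


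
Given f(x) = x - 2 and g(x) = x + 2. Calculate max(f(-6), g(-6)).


f(-6) = -8
g(-6) = -4
max = -4

-4


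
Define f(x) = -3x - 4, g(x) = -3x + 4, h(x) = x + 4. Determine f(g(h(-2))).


h(-2) = 2
g(2) = -2
f(-2) = 2

2


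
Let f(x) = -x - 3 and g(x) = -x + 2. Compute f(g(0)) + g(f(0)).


0


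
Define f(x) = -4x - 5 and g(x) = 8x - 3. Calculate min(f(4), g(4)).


f(4) = -21
g(4) = 29
min = -21

-21


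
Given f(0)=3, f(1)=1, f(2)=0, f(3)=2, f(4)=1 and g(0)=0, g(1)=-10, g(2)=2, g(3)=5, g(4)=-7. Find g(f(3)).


f(3) = 2
g(2) = 2

2


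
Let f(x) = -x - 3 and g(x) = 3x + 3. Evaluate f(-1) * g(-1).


f(-1) = -2
g(-1) = 0
Product = 0

0


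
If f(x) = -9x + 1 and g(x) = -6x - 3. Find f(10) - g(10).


f(10) = -89
g(10) = -63
Difference = -26

-26


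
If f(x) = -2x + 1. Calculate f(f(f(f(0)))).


f(0) = 1
f(1) = -1
f(-1) = 3
f(3) = -5

-5


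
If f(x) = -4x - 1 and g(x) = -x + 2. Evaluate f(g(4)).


7


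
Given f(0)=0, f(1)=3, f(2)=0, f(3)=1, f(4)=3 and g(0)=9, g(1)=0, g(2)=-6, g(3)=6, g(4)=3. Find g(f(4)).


f(4) = 3
g(3) = 6

6


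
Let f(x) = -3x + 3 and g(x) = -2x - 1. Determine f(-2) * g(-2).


f(-2) = 9
g(-2) = 3
Product = 27

27


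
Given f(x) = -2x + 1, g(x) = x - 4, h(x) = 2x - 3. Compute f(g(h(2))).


7


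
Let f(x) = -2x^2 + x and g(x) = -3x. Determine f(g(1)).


g(1) = -3
f(-3) = (-2)*(-3)^2 + 1*(-3) = -21

-21


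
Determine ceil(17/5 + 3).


17/5 = 3.4
3.4 + 3 = 6.4
ceil(6.4) = 7

7


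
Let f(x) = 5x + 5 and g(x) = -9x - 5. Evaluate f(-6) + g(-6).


f(-6) = -25
g(-6) = 49
Sum = 24

24


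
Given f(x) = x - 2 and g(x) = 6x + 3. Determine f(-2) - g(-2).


f(-2) = -4
g(-2) = -9
Difference = 5

5


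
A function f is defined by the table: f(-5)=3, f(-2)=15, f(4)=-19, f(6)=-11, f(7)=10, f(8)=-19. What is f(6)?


-11


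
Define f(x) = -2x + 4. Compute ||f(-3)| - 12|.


f(-3) = 10
|10| = 10
|10 - 12| = 2

2


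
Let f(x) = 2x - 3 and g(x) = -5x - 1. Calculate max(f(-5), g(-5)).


f(-5) = -13
g(-5) = 24
max = 24

24


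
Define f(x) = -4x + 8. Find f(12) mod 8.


f(12) = -40
-40 mod 8 = 0

0


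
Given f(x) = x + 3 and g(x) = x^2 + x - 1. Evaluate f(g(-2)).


g(-2) = 1
f(1) = 4

4


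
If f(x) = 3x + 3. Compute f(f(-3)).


f(-3) = -6
f(-6) = -15

-15


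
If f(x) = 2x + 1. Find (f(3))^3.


343


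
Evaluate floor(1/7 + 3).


1/7 = 0.1429
0.1429 + 3 = 3.1429
floor(3.1429) = 3

3


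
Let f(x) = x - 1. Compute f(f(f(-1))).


-4


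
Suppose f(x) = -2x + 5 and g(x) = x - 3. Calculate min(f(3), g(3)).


-1


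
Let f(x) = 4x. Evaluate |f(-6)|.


f(-6) = -24
|-24| = 24

24


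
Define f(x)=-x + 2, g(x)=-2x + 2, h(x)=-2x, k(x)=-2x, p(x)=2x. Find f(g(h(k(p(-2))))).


p(-2) = -4
k(-4) = 8
h(8) = -16
g(-16) = 34
f(34) = -32

-32


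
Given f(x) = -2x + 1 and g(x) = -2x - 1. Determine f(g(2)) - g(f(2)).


f(g(2)) = 11
g(f(2)) = 5
Difference = 6

6


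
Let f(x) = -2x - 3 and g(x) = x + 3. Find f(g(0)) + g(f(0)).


-9


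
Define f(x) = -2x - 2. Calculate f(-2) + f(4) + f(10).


-30


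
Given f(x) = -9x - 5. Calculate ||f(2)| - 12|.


f(2) = -23
|-23| = 23
|23 - 12| = 11

11


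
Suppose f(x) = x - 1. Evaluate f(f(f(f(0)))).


f(0) = -1
f(-1) = -2
f(-2) = -3
f(-3) = -4

-4


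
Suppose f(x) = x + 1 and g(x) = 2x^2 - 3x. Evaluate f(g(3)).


g(3) = 9
f(9) = 10

10


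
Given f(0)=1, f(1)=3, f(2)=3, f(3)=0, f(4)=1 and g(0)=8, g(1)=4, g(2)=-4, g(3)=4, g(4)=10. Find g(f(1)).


f(1) = 3
g(3) = 4

4


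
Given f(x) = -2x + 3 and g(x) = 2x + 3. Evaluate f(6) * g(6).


f(6) = -9
g(6) = 15
Product = -135

-135


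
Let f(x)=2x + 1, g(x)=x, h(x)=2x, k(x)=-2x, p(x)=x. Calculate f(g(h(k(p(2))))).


p(2) = 2
k(2) = -4
h(-4) = -8
g(-8) = -8
f(-8) = -15

-15


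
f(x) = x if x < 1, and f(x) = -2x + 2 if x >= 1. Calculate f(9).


-16


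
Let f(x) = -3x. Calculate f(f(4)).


f(4) = -12
f(-12) = 36

36


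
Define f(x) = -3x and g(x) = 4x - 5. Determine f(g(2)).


g(2) = 3
f(3) = -9

-9


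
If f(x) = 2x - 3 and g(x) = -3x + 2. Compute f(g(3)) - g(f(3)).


f(g(3)) = -17
g(f(3)) = -7
Difference = -10

-10


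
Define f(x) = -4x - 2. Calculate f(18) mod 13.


f(18) = -74
-74 mod 13 = 4

4


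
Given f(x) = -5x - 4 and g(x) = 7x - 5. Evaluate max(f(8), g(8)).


f(8) = -44
g(8) = 51
max = 51

51


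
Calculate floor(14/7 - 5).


14/7 = 2
2 - 5 = -3
floor(-3) = -3

-3


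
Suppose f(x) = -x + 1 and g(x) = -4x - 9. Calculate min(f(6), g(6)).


f(6) = -5
g(6) = -33
min = -33

-33


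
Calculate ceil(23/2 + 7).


23/2 = 11.5
11.5 + 7 = 18.5
ceil(18.5) = 19

19


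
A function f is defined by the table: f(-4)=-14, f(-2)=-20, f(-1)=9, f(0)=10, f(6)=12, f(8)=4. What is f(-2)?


-20


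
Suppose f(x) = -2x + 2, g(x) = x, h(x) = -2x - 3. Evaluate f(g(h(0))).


h(0) = -3
g(-3) = -3
f(-3) = 8

8


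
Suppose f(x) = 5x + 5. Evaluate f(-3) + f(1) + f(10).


f(-3) = -10
f(1) = 10
f(10) = 55
Sum = 55

55


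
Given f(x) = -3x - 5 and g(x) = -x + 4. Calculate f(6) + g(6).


-25


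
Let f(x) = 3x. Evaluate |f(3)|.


f(3) = 9
|9| = 9

9


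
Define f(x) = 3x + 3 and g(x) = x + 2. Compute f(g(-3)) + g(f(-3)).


f(g(-3)) = 0
g(f(-3)) = -4
Sum = -4

-4


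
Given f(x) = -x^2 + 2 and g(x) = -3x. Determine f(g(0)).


g(0) = 0
f(0) = (-1)*(0)^2 + 2 = 2

2


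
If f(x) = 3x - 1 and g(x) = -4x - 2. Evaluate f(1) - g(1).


8


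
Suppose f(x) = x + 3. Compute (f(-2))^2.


f(-2) = 1
(1)^2 = 1

1


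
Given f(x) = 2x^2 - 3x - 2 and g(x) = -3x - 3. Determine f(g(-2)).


g(-2) = 3
f(3) = 2*(3)^2 - 3*(3) - 2 = 7

7


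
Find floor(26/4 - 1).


5


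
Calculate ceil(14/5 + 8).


14/5 = 2.8
2.8 + 8 = 10.8
ceil(10.8) = 11

11


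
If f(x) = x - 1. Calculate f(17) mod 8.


f(17) = 16
16 mod 8 = 0

0


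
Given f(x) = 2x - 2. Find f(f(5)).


f(5) = 8
f(8) = 14

14


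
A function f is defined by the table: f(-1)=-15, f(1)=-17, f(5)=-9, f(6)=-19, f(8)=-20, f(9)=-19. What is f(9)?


Reading from the table at x = 9

-19


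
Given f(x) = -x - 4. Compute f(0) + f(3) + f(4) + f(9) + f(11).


f(0) = -4
f(3) = -7
f(4) = -8
f(9) = -13
f(11) = -15
Sum = -47

-47


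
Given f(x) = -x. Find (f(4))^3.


f(4) = -4
(-4)^3 = -64

-64


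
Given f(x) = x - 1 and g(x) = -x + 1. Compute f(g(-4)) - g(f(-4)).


f(g(-4)) = 4
g(f(-4)) = 6
Difference = -2

-2


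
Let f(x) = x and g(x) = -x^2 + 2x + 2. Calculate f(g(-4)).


g(-4) = -22
f(-22) = -22

-22


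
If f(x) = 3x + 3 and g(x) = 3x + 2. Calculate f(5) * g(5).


306


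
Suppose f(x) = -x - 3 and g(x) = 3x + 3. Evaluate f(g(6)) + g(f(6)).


f(g(6)) = -24
g(f(6)) = -24
Sum = -48

-48


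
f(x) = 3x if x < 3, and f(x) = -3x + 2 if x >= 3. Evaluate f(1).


1 satisfies x < 3
f(1) = 3

3


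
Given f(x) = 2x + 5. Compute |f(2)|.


f(2) = 9
|9| = 9

9


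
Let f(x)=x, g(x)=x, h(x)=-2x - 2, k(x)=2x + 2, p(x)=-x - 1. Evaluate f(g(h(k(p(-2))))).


-10


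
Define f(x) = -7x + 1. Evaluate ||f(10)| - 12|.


f(10) = -69
|-69| = 69
|69 - 12| = 57

57


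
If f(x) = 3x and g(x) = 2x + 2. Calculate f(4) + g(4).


f(4) = 12
g(4) = 10
Sum = 22

22


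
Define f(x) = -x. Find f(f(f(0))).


f(0) = 0
f(0) = 0
f(0) = 0

0


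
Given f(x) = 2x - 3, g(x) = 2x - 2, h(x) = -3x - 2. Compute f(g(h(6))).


h(6) = -20
g(-20) = -42
f(-42) = -87

-87


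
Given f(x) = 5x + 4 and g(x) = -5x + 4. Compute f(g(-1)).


g(-1) = 9
f(9) = 49

49


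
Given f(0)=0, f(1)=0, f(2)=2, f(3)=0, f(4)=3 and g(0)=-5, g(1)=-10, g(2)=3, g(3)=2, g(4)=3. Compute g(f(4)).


f(4) = 3
g(3) = 2

2


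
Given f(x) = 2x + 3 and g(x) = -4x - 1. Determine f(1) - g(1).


10


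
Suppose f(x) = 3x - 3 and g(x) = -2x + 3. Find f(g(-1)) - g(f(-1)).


f(g(-1)) = 12
g(f(-1)) = 15
Difference = -3

-3


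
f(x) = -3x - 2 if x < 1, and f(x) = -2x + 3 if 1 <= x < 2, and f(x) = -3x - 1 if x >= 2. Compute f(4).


4 satisfies x >= 2
f(4) = -13

-13


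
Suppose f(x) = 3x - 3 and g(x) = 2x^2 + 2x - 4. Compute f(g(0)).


g(0) = -4
f(-4) = -15

-15


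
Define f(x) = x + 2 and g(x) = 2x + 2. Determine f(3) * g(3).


f(3) = 5
g(3) = 8
Product = 40

40


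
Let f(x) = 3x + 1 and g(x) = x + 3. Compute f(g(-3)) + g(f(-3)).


f(g(-3)) = 1
g(f(-3)) = -5
Sum = -4

-4


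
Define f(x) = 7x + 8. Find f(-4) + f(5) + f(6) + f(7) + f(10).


f(-4) = -20
f(5) = 43
f(6) = 50
f(7) = 57
f(10) = 78
Sum = 208

208


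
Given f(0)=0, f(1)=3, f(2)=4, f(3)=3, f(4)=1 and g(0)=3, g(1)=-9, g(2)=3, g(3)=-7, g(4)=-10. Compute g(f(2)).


f(2) = 4
g(4) = -10

-10


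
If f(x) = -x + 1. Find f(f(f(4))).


f(4) = -3
f(-3) = 4
f(4) = -3

-3


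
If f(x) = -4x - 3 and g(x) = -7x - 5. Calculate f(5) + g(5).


f(5) = -23
g(5) = -40
Sum = -63

-63


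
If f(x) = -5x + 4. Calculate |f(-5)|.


f(-5) = 29
|29| = 29

29


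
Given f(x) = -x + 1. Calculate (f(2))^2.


1


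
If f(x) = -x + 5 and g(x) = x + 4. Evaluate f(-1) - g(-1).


f(-1) = 6
g(-1) = 3
Difference = 3

3


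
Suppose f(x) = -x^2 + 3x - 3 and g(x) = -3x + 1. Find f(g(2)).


g(2) = -5
f(-5) = (-1)*(-5)^2 + 3*(-5) - 3 = -43

-43


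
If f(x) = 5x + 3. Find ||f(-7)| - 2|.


f(-7) = -32
|-32| = 32
|32 - 2| = 30

30


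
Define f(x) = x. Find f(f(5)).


f(5) = 5
f(5) = 5

5


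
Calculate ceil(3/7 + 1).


3/7 = 0.4286
0.4286 + 1 = 1.4286
ceil(1.4286) = 2

2


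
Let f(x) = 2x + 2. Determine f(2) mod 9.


f(2) = 6
6 mod 9 = 6

6


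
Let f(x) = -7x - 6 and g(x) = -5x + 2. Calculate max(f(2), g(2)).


f(2) = -20
g(2) = -8
max = -8

-8


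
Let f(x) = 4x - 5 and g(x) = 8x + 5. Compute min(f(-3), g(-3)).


f(-3) = -17
g(-3) = -19
min = -19

-19


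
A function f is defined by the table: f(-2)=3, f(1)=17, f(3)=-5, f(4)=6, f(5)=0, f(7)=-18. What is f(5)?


Reading from the table at x = 5

0


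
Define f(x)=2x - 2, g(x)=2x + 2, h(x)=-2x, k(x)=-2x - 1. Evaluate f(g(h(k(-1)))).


k(-1) = 1
h(1) = -2
g(-2) = -2
f(-2) = -6

-6


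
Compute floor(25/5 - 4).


25/5 = 5
5 - 4 = 1
floor(1) = 1

1


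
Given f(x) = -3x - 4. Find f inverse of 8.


Solve -3x - 4 = 8
x = (8 + 4) / (-3) = -4

-4


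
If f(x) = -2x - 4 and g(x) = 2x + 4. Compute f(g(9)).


g(9) = 22
f(22) = -48

-48


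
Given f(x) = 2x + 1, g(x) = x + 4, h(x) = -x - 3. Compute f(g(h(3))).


h(3) = -6
g(-6) = -2
f(-2) = -3

-3


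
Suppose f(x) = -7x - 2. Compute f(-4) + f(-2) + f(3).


f(-4) = 26
f(-2) = 12
f(3) = -23
Sum = 15

15


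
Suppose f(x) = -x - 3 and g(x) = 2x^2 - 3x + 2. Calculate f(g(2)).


g(2) = 4
f(4) = -7

-7


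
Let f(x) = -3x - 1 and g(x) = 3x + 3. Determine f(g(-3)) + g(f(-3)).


f(g(-3)) = 17
g(f(-3)) = 27
Sum = 44

44


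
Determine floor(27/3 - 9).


0


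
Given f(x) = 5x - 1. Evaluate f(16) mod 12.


f(16) = 79
79 mod 12 = 7

7


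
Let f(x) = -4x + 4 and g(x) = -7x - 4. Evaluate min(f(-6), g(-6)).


28


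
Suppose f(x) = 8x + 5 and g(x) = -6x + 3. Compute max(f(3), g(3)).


f(3) = 29
g(3) = -15
max = 29

29


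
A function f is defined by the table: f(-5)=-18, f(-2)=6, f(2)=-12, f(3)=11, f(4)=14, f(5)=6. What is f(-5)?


Reading from the table at x = -5

-18


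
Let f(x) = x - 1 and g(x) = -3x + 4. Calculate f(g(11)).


g(11) = -29
f(-29) = -30

-30


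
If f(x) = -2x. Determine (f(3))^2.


f(3) = -6
(-6)^2 = 36

36


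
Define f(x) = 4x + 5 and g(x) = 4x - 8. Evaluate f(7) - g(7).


f(7) = 33
g(7) = 20
Difference = 13

13


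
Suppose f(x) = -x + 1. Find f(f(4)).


f(4) = -3
f(-3) = 4

4


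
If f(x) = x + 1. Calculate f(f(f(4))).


f(4) = 5
f(5) = 6
f(6) = 7

7


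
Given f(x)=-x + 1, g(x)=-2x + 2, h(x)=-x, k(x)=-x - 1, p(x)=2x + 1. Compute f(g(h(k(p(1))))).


p(1) = 3
k(3) = -4
h(-4) = 4
g(4) = -6
f(-6) = 7

7


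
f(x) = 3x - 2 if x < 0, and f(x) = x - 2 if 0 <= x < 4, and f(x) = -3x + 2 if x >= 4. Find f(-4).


-4 satisfies x < 0
f(-4) = -14

-14


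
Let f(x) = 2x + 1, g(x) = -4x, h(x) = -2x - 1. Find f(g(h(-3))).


h(-3) = 5
g(5) = -20
f(-20) = -39

-39


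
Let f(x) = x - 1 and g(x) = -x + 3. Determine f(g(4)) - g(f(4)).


f(g(4)) = -2
g(f(4)) = 0
Difference = -2

-2


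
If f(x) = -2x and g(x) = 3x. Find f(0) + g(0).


f(0) = 0
g(0) = 0
Sum = 0

0


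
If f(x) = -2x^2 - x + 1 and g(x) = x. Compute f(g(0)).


g(0) = 0
f(0) = (-2)*(0)^2 - 1*(0) + 1 = 1

1


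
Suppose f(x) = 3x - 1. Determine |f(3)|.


f(3) = 8
|8| = 8

8


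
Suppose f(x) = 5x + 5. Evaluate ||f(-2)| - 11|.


6


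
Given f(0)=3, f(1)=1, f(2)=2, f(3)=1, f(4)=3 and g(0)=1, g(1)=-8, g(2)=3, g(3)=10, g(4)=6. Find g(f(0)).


f(0) = 3
g(3) = 10

10


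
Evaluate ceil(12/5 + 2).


12/5 = 2.4
2.4 + 2 = 4.4
ceil(4.4) = 5

5


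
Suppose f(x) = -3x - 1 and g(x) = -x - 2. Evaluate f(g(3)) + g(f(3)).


22


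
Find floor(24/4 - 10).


24/4 = 6
6 - 10 = -4
floor(-4) = -4

-4


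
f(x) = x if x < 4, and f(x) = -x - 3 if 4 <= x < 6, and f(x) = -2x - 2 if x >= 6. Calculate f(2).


2 satisfies x < 4
f(2) = 2

2


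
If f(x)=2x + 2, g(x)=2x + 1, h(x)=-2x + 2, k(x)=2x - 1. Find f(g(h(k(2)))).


-12


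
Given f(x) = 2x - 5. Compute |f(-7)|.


f(-7) = -19
|-19| = 19

19


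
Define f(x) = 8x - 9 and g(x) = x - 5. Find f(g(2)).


g(2) = -3
f(-3) = -33

-33


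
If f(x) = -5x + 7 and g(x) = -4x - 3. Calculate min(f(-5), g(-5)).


f(-5) = 32
g(-5) = 17
min = 17

17


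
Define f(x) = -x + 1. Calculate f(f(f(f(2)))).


f(2) = -1
f(-1) = 2
f(2) = -1
f(-1) = 2

2


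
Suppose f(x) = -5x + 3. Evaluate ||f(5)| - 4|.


f(5) = -22
|-22| = 22
|22 - 4| = 18

18


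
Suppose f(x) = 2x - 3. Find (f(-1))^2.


f(-1) = -5
(-5)^2 = 25

25


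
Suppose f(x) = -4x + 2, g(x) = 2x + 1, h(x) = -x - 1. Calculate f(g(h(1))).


h(1) = -2
g(-2) = -3
f(-3) = 14

14


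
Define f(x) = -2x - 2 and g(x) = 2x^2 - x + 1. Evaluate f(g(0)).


g(0) = 1
f(1) = -4

-4


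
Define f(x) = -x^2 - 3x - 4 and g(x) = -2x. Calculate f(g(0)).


g(0) = 0
f(0) = (-1)*(0)^2 - 3*(0) - 4 = -4

-4


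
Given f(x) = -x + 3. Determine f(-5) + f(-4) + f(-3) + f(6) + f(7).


f(-5) = 8
f(-4) = 7
f(-3) = 6
f(6) = -3
f(7) = -4
Sum = 14

14


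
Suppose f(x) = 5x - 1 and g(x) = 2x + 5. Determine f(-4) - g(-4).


f(-4) = -21
g(-4) = -3
Difference = -18

-18


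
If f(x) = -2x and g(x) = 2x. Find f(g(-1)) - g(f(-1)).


0


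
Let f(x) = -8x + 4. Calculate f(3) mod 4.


f(3) = -20
-20 mod 4 = 0

0


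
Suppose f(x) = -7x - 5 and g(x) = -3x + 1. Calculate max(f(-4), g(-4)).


f(-4) = 23
g(-4) = 13
max = 23

23


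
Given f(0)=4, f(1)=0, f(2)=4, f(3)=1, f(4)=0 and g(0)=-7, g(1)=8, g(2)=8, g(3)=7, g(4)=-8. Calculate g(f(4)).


f(4) = 0
g(0) = -7

-7


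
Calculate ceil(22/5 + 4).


22/5 = 4.4
4.4 + 4 = 8.4
ceil(8.4) = 9

9


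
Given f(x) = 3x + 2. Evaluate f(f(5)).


53


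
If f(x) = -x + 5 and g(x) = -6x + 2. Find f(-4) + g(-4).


f(-4) = 9
g(-4) = 26
Sum = 35

35


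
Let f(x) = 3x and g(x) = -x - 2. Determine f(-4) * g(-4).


f(-4) = -12
g(-4) = 2
Product = -24

-24


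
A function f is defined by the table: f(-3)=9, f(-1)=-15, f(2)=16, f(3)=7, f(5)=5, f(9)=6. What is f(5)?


Reading from the table at x = 5

5


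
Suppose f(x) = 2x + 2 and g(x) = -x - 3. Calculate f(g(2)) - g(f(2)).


f(g(2)) = -8
g(f(2)) = -9
Difference = 1

1


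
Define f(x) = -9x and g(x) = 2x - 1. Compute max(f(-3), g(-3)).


f(-3) = 27
g(-3) = -7
max = 27

27


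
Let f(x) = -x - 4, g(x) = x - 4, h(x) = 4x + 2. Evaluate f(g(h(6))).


h(6) = 26
g(26) = 22
f(22) = -26

-26


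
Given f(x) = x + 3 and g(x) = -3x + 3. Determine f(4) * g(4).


f(4) = 7
g(4) = -9
Product = -63

-63


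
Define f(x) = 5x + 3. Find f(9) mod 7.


6


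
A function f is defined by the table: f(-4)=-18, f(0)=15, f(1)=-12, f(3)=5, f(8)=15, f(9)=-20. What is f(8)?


Reading from the table at x = 8

15


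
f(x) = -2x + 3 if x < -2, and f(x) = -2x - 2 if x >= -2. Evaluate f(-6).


-6 satisfies x < -2
f(-6) = 15

15


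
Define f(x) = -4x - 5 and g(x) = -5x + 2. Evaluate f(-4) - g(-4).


f(-4) = 11
g(-4) = 22
Difference = -11

-11


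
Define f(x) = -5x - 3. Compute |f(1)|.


8


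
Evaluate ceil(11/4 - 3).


0


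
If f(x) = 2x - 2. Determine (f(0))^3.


f(0) = -2
(-2)^3 = -8

-8


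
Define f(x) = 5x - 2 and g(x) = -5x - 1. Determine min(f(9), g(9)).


f(9) = 43
g(9) = -46
min = -46

-46


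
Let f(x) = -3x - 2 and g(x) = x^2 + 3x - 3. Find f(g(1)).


g(1) = 1
f(1) = -5

-5


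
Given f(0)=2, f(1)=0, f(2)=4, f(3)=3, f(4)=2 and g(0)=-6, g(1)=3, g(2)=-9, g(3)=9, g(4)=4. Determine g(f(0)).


f(0) = 2
g(2) = -9

-9


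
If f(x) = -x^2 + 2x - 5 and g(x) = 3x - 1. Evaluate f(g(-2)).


g(-2) = -7
f(-7) = (-1)*(-7)^2 + 2*(-7) - 5 = -68

-68


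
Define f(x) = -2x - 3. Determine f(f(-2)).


-5


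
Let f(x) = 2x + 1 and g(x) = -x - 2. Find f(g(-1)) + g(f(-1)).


f(g(-1)) = -1
g(f(-1)) = -1
Sum = -2

-2


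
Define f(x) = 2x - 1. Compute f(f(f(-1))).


-15


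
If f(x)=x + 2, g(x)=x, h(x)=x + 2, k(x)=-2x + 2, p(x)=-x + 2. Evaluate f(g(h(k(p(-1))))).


0


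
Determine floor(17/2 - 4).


17/2 = 8.5
8.5 - 4 = 4.5
floor(4.5) = 4

4


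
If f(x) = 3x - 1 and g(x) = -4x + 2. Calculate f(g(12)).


g(12) = -46
f(-46) = -139

-139


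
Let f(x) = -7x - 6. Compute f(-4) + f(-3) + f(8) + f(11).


f(-4) = 22
f(-3) = 15
f(8) = -62
f(11) = -83
Sum = -108

-108


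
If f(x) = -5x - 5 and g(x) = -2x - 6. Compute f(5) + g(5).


f(5) = -30
g(5) = -16
Sum = -46

-46


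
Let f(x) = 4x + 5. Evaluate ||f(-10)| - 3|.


f(-10) = -35
|-35| = 35
|35 - 3| = 32

32


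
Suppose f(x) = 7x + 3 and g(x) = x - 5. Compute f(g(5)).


g(5) = 0
f(0) = 3

3


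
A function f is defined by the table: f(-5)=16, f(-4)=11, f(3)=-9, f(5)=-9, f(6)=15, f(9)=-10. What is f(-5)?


Reading from the table at x = -5

16


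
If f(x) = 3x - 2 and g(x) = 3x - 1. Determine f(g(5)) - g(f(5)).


f(g(5)) = 40
g(f(5)) = 38
Difference = 2

2


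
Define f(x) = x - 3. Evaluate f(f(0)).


f(0) = -3
f(-3) = -6

-6


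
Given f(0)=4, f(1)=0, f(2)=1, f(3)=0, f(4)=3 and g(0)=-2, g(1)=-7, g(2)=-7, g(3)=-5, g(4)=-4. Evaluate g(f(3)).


-2


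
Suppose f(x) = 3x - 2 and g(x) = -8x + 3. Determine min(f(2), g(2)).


f(2) = 4
g(2) = -13
min = -13

-13


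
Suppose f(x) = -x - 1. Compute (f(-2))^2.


f(-2) = 1
(1)^2 = 1

1


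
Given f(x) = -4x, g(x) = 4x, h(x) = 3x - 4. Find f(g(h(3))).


h(3) = 5
g(5) = 20
f(20) = -80

-80


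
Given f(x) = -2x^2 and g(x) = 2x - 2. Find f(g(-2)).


g(-2) = -6
f(-6) = (-2)*(-6)^2 = -72

-72


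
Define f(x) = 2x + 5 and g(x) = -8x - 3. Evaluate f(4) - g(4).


f(4) = 13
g(4) = -35
Difference = 48

48


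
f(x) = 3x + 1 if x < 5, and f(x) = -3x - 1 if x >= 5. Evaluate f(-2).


-2 satisfies x < 5
f(-2) = -5

-5


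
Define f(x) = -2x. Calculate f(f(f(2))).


f(2) = -4
f(-4) = 8
f(8) = -16

-16


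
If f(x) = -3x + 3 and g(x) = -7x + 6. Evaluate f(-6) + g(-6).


f(-6) = 21
g(-6) = 48
Sum = 69

69


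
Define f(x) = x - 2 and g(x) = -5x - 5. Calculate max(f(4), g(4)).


f(4) = 2
g(4) = -25
max = 2

2


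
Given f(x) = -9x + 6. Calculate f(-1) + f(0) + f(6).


f(-1) = 15
f(0) = 6
f(6) = -48
Sum = -27

-27


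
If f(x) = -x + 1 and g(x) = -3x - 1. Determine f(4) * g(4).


f(4) = -3
g(4) = -13
Product = 39

39


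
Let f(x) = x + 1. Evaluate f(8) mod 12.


f(8) = 9
9 mod 12 = 9

9


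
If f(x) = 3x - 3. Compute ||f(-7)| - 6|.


f(-7) = -24
|-24| = 24
|24 - 6| = 18

18


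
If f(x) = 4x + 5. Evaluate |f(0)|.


f(0) = 5
|5| = 5

5


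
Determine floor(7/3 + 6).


7/3 = 2.3333
2.3333 + 6 = 8.3333
floor(8.3333) = 8

8


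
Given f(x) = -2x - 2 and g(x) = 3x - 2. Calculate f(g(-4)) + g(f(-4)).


f(g(-4)) = 26
g(f(-4)) = 16
Sum = 42

42


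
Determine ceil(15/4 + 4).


15/4 = 3.75
3.75 + 4 = 7.75
ceil(7.75) = 8

8


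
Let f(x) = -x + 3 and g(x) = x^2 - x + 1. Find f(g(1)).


g(1) = 1
f(1) = 2

2


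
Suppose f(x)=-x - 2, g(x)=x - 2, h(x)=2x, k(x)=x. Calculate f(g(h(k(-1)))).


2


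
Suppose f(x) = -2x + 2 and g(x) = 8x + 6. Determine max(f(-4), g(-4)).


f(-4) = 10
g(-4) = -26
max = 10

10


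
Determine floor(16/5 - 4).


16/5 = 3.2
3.2 - 4 = -0.8
floor(-0.8) = -1

-1


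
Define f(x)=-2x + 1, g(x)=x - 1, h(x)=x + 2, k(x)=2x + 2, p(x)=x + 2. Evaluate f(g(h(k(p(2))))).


p(2) = 4
k(4) = 10
h(10) = 12
g(12) = 11
f(11) = -21

-21


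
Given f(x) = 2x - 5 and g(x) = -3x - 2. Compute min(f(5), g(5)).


f(5) = 5
g(5) = -17
min = -17

-17


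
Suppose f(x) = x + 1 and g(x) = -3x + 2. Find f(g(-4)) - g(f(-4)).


f(g(-4)) = 15
g(f(-4)) = 11
Difference = 4

4


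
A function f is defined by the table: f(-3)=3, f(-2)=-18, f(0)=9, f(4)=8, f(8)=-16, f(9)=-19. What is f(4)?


8


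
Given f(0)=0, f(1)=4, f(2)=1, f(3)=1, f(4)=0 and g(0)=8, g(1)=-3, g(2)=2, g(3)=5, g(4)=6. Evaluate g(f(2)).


f(2) = 1
g(1) = -3

-3


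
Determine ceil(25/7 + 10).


25/7 = 3.5714
3.5714 + 10 = 13.5714
ceil(13.5714) = 14

14


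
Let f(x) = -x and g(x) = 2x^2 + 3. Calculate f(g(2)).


g(2) = 11
f(11) = -11

-11


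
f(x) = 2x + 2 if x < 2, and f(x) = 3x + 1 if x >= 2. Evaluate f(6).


6 satisfies x >= 2
f(6) = 19

19


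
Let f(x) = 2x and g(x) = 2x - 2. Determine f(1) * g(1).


f(1) = 2
g(1) = 0
Product = 0

0


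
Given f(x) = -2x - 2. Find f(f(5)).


22


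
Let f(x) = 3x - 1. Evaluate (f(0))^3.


-1


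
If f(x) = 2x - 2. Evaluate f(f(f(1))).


f(1) = 0
f(0) = -2
f(-2) = -6

-6


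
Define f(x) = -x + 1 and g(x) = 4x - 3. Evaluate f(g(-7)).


g(-7) = -31
f(-31) = 32

32


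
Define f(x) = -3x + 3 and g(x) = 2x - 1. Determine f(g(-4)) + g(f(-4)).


59


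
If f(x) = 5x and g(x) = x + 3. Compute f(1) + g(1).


f(1) = 5
g(1) = 4
Sum = 9

9


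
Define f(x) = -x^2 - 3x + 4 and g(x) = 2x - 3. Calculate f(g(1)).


g(1) = -1
f(-1) = (-1)*(-1)^2 - 3*(-1) + 4 = 6

6


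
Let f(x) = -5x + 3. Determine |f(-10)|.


53


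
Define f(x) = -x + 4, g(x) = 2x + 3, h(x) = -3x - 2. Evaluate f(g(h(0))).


h(0) = -2
g(-2) = -1
f(-1) = 5

5


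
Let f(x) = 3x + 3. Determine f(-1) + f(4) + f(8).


42


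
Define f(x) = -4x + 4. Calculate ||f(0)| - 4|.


f(0) = 4
|4| = 4
|4 - 4| = 0

0


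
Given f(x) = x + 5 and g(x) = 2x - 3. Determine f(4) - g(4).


f(4) = 9
g(4) = 5
Difference = 4

4


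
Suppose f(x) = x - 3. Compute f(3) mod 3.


f(3) = 0
0 mod 3 = 0

0


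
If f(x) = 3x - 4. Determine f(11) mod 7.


f(11) = 29
29 mod 7 = 1

1


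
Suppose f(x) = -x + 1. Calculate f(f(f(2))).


f(2) = -1
f(-1) = 2
f(2) = -1

-1


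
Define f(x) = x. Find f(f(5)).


f(5) = 5
f(5) = 5

5


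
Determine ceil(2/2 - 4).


-3


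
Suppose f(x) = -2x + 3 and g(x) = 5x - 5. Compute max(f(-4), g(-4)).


11


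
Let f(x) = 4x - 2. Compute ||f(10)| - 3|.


f(10) = 38
|38| = 38
|38 - 3| = 35

35


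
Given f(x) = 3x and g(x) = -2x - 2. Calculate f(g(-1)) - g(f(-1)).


f(g(-1)) = 0
g(f(-1)) = 4
Difference = -4

-4


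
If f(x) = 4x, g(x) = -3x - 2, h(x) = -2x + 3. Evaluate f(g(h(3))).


28


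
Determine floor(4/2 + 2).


4/2 = 2
2 + 2 = 4
floor(4) = 4

4


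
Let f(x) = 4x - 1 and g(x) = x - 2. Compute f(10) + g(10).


f(10) = 39
g(10) = 8
Sum = 47

47


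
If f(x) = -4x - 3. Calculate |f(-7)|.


f(-7) = 25
|25| = 25

25


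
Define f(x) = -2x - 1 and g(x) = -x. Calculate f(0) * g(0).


f(0) = -1
g(0) = 0
Product = 0

0


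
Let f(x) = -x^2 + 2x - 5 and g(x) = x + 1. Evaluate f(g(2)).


g(2) = 3
f(3) = (-1)*(3)^2 + 2*(3) - 5 = -8

-8


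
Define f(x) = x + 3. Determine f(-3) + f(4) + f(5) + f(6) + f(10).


f(-3) = 0
f(4) = 7
f(5) = 8
f(6) = 9
f(10) = 13
Sum = 37

37


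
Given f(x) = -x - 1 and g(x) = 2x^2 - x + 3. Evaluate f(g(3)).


g(3) = 18
f(18) = -19

-19


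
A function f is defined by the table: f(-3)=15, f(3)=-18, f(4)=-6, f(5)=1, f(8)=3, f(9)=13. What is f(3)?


Reading from the table at x = 3

-18


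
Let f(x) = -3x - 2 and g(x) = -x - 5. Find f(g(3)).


g(3) = -8
f(-8) = 22

22


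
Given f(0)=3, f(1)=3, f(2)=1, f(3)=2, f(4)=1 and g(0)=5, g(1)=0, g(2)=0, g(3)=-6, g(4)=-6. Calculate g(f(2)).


0


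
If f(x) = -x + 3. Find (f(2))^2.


f(2) = 1
(1)^2 = 1

1


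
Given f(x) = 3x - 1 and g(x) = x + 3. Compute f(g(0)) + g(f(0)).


f(g(0)) = 8
g(f(0)) = 2
Sum = 10

10


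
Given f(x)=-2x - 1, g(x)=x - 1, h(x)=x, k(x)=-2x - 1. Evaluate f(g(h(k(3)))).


k(3) = -7
h(-7) = -7
g(-7) = -8
f(-8) = 15

15


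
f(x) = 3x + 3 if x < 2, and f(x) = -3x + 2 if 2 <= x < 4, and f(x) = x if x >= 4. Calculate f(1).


1 satisfies x < 2
f(1) = 6

6


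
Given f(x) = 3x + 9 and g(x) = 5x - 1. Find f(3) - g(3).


f(3) = 18
g(3) = 14
Difference = 4

4


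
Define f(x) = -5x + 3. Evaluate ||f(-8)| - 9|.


f(-8) = 43
|43| = 43
|43 - 9| = 34

34


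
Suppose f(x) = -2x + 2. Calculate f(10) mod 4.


f(10) = -18
-18 mod 4 = 2

2


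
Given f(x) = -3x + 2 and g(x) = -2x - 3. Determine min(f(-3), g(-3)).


f(-3) = 11
g(-3) = 3
min = 3

3


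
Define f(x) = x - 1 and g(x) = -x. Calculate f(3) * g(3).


f(3) = 2
g(3) = -3
Product = -6

-6


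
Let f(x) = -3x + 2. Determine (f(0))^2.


f(0) = 2
(2)^2 = 4

4


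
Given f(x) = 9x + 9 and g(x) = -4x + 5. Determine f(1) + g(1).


f(1) = 18
g(1) = 1
Sum = 19

19


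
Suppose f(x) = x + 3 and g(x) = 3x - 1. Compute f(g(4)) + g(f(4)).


f(g(4)) = 14
g(f(4)) = 20
Sum = 34

34


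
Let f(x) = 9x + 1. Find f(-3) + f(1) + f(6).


f(-3) = -26
f(1) = 10
f(6) = 55
Sum = 39

39


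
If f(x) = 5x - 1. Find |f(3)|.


f(3) = 14
|14| = 14

14


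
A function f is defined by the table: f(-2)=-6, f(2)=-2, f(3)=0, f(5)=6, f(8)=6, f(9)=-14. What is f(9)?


Reading from the table at x = 9

-14


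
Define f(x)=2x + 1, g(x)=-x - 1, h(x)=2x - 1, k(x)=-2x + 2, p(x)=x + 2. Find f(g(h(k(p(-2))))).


p(-2) = 0
k(0) = 2
h(2) = 3
g(3) = -4
f(-4) = -7

-7


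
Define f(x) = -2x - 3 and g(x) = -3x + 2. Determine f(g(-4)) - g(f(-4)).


f(g(-4)) = -31
g(f(-4)) = -13
Difference = -18

-18


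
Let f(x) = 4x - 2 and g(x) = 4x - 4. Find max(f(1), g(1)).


f(1) = 2
g(1) = 0
max = 2

2


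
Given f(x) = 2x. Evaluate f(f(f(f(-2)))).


-32


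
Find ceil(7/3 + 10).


7/3 = 2.3333
2.3333 + 10 = 12.3333
ceil(12.3333) = 13

13


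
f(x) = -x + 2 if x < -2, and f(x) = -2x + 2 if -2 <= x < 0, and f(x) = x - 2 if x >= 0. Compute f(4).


4 satisfies x >= 0
f(4) = 2

2


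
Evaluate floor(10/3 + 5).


8


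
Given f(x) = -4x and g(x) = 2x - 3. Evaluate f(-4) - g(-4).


f(-4) = 16
g(-4) = -11
Difference = 27

27


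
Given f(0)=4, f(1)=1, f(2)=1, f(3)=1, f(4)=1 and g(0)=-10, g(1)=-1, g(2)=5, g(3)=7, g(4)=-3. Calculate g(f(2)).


-1


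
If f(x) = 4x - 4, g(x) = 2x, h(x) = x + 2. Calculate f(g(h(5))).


h(5) = 7
g(7) = 14
f(14) = 52

52


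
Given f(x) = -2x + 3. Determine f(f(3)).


f(3) = -3
f(-3) = 9

9


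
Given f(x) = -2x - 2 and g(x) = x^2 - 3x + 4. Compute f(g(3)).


g(3) = 4
f(4) = -10

-10


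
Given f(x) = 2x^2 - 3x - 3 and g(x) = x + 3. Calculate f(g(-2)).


g(-2) = 1
f(1) = 2*(1)^2 - 3*(1) - 3 = -4

-4


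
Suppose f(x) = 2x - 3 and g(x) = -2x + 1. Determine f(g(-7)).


g(-7) = 15
f(15) = 27

27


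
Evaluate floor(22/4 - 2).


22/4 = 5.5
5.5 - 2 = 3.5
floor(3.5) = 3

3


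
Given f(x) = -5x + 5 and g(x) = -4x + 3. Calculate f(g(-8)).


g(-8) = 35
f(35) = -170

-170


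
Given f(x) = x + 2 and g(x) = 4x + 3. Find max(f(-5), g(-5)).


-3


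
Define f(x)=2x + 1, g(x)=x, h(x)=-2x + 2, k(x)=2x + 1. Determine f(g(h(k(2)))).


k(2) = 5
h(5) = -8
g(-8) = -8
f(-8) = -15

-15


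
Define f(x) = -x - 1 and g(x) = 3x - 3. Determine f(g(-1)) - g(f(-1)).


f(g(-1)) = 5
g(f(-1)) = -3
Difference = 8

8


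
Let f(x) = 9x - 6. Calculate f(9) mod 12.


f(9) = 75
75 mod 12 = 3

3


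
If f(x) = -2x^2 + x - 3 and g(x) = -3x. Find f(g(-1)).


g(-1) = 3
f(3) = (-2)*(3)^2 + 1*(3) - 3 = -18

-18


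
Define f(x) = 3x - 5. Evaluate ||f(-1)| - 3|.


f(-1) = -8
|-8| = 8
|8 - 3| = 5

5


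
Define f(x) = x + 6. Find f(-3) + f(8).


f(-3) = 3
f(8) = 14
Sum = 17

17


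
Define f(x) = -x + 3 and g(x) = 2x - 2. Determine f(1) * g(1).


f(1) = 2
g(1) = 0
Product = 0

0


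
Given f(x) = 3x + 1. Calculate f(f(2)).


f(2) = 7
f(7) = 22

22


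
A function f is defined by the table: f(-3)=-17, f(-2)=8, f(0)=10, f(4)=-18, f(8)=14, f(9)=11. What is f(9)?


Reading from the table at x = 9

11


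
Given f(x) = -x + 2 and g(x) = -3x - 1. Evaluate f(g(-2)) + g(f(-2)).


-16


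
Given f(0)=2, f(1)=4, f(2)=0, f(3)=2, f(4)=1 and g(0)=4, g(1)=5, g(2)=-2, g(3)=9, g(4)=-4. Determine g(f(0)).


-2


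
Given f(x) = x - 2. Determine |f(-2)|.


f(-2) = -4
|-4| = 4

4


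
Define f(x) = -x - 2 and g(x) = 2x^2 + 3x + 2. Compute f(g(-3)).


g(-3) = 11
f(11) = -13

-13


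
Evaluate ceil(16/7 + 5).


16/7 = 2.2857
2.2857 + 5 = 7.2857
ceil(7.2857) = 8

8


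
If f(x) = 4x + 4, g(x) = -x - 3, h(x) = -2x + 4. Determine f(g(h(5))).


h(5) = -6
g(-6) = 3
f(3) = 16

16


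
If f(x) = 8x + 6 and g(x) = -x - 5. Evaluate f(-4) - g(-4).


f(-4) = -26
g(-4) = -1
Difference = -25

-25


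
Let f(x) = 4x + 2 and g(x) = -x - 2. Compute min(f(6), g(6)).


f(6) = 26
g(6) = -8
min = -8

-8
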